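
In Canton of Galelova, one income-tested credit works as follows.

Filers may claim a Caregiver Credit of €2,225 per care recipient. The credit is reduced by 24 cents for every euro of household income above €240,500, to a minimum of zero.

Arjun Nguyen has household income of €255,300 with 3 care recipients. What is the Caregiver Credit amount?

Caregiver Credit: base = 3 × €2,225 = €6,675. 24% of the €14,800 excess over €240,500 is €3,552; credit = €6,675 − €3,552 = €3,123.

€3,123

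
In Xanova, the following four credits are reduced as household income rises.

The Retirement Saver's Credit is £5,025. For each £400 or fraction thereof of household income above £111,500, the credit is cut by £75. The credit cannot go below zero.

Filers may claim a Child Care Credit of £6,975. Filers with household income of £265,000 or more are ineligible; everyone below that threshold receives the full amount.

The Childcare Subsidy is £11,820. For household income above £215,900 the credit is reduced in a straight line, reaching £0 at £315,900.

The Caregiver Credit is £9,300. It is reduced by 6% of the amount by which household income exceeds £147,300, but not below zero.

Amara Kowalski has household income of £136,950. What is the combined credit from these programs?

£28,320

Retirement Saver's Credit: income exceeds £111,500 by £25,450, which is 64 full-or-partial £400 increments; reduction = 64 × £75 = £4,800, leaving £225.
Child Care Credit: £136,950 is below the £265,000 cutoff, so the full £6,975 applies.
Childcare Subsidy: £136,950 is at or below the £215,900 threshold, so the full £11,820 applies.
Caregiver Credit: £136,950 is at or below the £147,300 threshold, so the full £9,300 applies.
Total: £225 + £6,975 + £11,820 + £9,300 = £28,320.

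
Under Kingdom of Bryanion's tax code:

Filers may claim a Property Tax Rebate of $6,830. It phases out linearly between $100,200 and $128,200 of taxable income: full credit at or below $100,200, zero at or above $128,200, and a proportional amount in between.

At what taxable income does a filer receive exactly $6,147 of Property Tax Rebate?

$6,147 is 6,147/6,830 of the full $6,830, so 683/6,830 of the $28,000 range has been used: income = $100,200 + $28,000 × 683/6,830 = $103,000.

$103,000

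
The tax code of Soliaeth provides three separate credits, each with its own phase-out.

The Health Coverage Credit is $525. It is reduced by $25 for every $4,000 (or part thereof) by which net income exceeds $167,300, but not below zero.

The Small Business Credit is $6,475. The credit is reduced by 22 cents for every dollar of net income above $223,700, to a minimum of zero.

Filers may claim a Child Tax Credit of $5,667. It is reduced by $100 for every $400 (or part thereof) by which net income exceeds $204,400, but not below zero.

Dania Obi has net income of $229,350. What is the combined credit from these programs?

Health Coverage Credit: income exceeds $167,300 by $62,050, which is 16 full-or-partial $4,000 increments; reduction = 16 × $25 = $400, leaving $125.
Small Business Credit: 22% of the $5,650 excess over $223,700 is $1,243; credit = $6,475 − $1,243 = $5,232.
Child Tax Credit: income exceeds $204,400 by $24,950 → 63 increments × $100 = $6,300 ≥ base, so the credit is $0.
Total: $125 + $5,232 + $0 = $5,357.

$5,357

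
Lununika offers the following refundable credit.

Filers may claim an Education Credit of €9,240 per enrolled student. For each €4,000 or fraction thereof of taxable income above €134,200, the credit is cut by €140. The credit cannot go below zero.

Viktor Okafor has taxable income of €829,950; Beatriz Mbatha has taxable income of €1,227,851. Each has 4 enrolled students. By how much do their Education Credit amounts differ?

Viktor (€829,950): Education Credit: base = 4 × €9,240 = €36,960. income exceeds €134,200 by €695,750, which is 174 full-or-partial €4,000 increments; reduction = 174 × €140 = €24,360, leaving €12,600.
Beatriz (€1,227,851): Education Credit: base = 4 × €9,240 = €36,960. income exceeds €134,200 by €1,093,651 → 274 increments × €140 = €38,360 ≥ base, so the credit is €0.
Difference: |€12,600 − €0| = €12,600.

€12,600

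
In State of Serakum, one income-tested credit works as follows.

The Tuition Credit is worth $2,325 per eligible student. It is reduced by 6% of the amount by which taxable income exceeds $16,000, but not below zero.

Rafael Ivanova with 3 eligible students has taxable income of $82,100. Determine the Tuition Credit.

$3,009

Tuition Credit: base = 3 × $2,325 = $6,975. 6% of the $66,100 excess over $16,000 is $3,966; credit = $6,975 − $3,966 = $3,009.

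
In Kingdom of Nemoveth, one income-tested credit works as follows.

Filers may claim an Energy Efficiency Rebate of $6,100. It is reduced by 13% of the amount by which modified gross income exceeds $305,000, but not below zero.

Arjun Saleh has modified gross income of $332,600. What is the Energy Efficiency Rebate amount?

Energy Efficiency Rebate: 13% of the $27,600 excess over $305,000 is $3,588; credit = $6,100 − $3,588 = $2,512.

$2,512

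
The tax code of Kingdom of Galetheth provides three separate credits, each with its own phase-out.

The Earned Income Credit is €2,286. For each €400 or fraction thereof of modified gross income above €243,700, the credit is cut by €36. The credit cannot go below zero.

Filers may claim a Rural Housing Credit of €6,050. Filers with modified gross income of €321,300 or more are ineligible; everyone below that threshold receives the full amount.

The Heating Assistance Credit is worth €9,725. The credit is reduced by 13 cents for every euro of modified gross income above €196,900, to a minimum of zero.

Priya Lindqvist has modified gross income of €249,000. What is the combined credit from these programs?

Earned Income Credit: income exceeds €243,700 by €5,300, which is 14 full-or-partial €400 increments; reduction = 14 × €36 = €504, leaving €1,782.
Rural Housing Credit: €249,000 is below the €321,300 cutoff, so the full €6,050 applies.
Heating Assistance Credit: 13% of the €52,100 excess over €196,900 is €6,773; credit = €9,725 − €6,773 = €2,952.
Total: €1,782 + €6,050 + €2,952 = €10,784.

€10,784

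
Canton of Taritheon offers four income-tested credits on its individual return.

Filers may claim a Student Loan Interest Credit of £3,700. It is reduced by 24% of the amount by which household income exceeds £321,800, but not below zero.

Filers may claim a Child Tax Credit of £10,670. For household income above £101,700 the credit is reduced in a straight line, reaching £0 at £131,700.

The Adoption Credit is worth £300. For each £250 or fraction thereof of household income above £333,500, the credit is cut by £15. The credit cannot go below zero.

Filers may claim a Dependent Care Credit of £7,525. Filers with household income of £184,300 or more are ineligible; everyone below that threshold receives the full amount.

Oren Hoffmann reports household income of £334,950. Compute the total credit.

£754

Student Loan Interest Credit: 24% of the £13,150 excess over £321,800 is £3,156; credit = £3,700 − £3,156 = £544.
Child Tax Credit: £334,950 is at or above £131,700, so the credit is £0.
Adoption Credit: income exceeds £333,500 by £1,450, which is 6 full-or-partial £250 increments; reduction = 6 × £15 = £90, leaving £210.
Dependent Care Credit: £334,950 meets or exceeds the £184,300 cutoff, so the credit is £0.
Total: £544 + £0 + £210 + £0 = £754.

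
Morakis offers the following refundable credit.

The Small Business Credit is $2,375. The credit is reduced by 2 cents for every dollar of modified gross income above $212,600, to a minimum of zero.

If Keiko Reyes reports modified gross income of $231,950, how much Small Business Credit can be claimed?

Small Business Credit: 2% of the $19,350 excess over $212,600 is $387; credit = $2,375 − $387 = $1,988.

$1,988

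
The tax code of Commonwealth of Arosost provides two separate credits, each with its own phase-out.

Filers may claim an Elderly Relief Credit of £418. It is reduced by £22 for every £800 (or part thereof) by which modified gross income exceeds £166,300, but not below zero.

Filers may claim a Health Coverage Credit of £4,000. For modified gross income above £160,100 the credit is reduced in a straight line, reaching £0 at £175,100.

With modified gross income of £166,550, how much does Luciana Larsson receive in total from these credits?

£2,676

Elderly Relief Credit: income exceeds £166,300 by £250, which is 1 full-or-partial £800 increment; reduction = 1 × £22 = £22, leaving £396.
Health Coverage Credit: £166,550 is £6,450 into a £15,000 phase-out range, leaving 8,550/15,000 of the credit: £4,000 × 8,550/15,000 = £2,280.
Total: £396 + £2,280 = £2,676.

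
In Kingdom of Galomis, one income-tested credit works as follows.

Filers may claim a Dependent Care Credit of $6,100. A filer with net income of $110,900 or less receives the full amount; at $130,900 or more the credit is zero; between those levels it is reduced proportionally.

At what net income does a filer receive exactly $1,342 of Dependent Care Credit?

$1,342 is 1,342/6,100 of the full $6,100, so 4,758/6,100 of the $20,000 range has been used: income = $110,900 + $20,000 × 4,758/6,100 = $126,500.

$126,500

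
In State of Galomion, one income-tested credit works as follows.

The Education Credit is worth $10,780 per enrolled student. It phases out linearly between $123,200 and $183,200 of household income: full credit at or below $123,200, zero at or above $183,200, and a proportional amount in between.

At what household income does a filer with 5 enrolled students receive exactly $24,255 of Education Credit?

$156,200

Full credit = 5 × $10,780 = $53,900.
$24,255 is 24,255/53,900 of the full $53,900, so 29,645/53,900 of the $60,000 range has been used: income = $123,200 + $60,000 × 29,645/53,900 = $156,200.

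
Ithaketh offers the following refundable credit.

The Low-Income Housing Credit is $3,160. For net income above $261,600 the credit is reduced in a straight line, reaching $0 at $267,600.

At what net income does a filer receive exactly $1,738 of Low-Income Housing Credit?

$264,300

$1,738 is 1,738/3,160 of the full $3,160, so 1,422/3,160 of the $6,000 range has been used: income = $261,600 + $6,000 × 1,422/3,160 = $264,300.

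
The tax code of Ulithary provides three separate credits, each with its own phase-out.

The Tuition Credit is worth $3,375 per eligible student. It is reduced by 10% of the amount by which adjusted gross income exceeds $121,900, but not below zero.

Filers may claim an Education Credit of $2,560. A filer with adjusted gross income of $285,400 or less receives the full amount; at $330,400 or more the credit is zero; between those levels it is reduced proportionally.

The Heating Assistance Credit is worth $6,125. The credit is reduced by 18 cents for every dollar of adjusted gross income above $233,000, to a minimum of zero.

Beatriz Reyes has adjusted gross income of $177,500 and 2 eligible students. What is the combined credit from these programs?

$9,875

Tuition Credit: base = 2 × $3,375 = $6,750. 10% of the $55,600 excess over $121,900 is $5,560; credit = $6,750 − $5,560 = $1,190.
Education Credit: $177,500 is at or below the $285,400 threshold, so the full $2,560 applies.
Heating Assistance Credit: $177,500 is at or below the $233,000 threshold, so the full $6,125 applies.
Total: $1,190 + $2,560 + $6,125 = $9,875.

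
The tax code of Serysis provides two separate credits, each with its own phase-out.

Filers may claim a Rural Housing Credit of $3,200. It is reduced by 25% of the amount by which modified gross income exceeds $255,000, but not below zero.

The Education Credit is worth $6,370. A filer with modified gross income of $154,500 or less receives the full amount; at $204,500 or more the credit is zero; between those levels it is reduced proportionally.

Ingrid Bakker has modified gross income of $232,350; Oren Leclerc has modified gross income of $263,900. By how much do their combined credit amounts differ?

Ingrid ($232,350): Rural Housing Credit: $232,350 is at or below the $255,000 threshold, so the full $3,200 applies. Education Credit: $232,350 is at or above $204,500, so the credit is $0. total $3,200 + $0 = $3,200
Oren ($263,900): Rural Housing Credit: 25% of the $8,900 excess over $255,000 is $2,225; credit = $3,200 − $2,225 = $975. Education Credit: $263,900 is at or above $204,500, so the credit is $0. total $975 + $0 = $975
Difference: |$3,200 − $975| = $2,225.

$2,225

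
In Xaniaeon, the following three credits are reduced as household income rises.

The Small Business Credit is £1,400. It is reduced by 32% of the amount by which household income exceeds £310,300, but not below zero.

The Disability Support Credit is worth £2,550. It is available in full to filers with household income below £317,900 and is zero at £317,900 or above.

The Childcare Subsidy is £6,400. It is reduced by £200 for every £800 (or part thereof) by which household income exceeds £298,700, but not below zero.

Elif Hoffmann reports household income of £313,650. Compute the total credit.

Small Business Credit: 32% of the £3,350 excess over £310,300 is £1,072; credit = £1,400 − £1,072 = £328.
Disability Support Credit: £313,650 is below the £317,900 cutoff, so the full £2,550 applies.
Childcare Subsidy: income exceeds £298,700 by £14,950, which is 19 full-or-partial £800 increments; reduction = 19 × £200 = £3,800, leaving £2,600.
Total: £328 + £2,550 + £2,600 = £5,478.

£5,478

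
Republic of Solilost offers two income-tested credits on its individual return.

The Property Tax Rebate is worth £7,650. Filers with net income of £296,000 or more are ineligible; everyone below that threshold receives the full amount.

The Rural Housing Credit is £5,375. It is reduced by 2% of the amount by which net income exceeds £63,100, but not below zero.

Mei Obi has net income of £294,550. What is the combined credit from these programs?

Property Tax Rebate: £294,550 is below the £296,000 cutoff, so the full £7,650 applies.
Rural Housing Credit: 2% of the £231,450 excess over £63,100 is £4,629; credit = £5,375 − £4,629 = £746.
Total: £7,650 + £746 = £8,396.

£8,396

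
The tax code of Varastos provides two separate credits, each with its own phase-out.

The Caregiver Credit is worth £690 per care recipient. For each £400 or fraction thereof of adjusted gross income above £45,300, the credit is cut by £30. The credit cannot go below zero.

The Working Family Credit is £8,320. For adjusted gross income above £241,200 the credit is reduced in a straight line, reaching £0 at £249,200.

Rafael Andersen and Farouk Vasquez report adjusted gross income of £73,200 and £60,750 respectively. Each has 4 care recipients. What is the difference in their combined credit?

Rafael (£73,200): Caregiver Credit: base = 4 × £690 = £2,760. income exceeds £45,300 by £27,900, which is 70 full-or-partial £400 increments; reduction = 70 × £30 = £2,100, leaving £660. Working Family Credit: £73,200 is at or below the £241,200 threshold, so the full £8,320 applies. total £660 + £8,320 = £8,980
Farouk (£60,750): Caregiver Credit: base = 4 × £690 = £2,760. income exceeds £45,300 by £15,450, which is 39 full-or-partial £400 increments; reduction = 39 × £30 = £1,170, leaving £1,590. Working Family Credit: £60,750 is at or below the £241,200 threshold, so the full £8,320 applies. total £1,590 + £8,320 = £9,910
Difference: |£8,980 − £9,910| = £930.

£930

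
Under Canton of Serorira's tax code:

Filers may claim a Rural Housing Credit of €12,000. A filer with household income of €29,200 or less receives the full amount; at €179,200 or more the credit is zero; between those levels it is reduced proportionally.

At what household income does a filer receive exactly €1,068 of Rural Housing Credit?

€1,068 is 1,068/12,000 of the full €12,000, so 10,932/12,000 of the €150,000 range has been used: income = €29,200 + €150,000 × 10,932/12,000 = €165,850.

€165,850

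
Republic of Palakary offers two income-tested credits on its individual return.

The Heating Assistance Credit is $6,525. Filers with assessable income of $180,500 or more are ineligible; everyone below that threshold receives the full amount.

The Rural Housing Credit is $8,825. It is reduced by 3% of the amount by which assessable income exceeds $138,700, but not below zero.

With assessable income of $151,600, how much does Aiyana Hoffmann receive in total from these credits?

Heating Assistance Credit: $151,600 is below the $180,500 cutoff, so the full $6,525 applies.
Rural Housing Credit: 3% of the $12,900 excess over $138,700 is $387; credit = $8,825 − $387 = $8,438.
Total: $6,525 + $8,438 = $14,963.

$14,963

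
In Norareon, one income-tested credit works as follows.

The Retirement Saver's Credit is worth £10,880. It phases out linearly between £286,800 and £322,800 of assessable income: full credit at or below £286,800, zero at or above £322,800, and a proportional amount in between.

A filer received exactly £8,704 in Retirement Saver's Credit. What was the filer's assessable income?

£294,000

£8,704 is 8,704/10,880 of the full £10,880, so 2,176/10,880 of the £36,000 range has been used: income = £286,800 + £36,000 × 2,176/10,880 = £294,000.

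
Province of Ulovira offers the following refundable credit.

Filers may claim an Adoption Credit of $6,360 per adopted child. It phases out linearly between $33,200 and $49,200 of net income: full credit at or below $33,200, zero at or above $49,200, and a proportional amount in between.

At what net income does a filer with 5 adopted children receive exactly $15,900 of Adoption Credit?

Full credit = 5 × $6,360 = $31,800.
$15,900 is 15,900/31,800 of the full $31,800, so 15,900/31,800 of the $16,000 range has been used: income = $33,200 + $16,000 × 15,900/31,800 = $41,200.

$41,200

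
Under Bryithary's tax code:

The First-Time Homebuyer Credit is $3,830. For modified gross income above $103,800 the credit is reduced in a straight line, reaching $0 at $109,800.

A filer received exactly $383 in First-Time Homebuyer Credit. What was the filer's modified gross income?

$383 is 383/3,830 of the full $3,830, so 3,447/3,830 of the $6,000 range has been used: income = $103,800 + $6,000 × 3,447/3,830 = $109,200.

$109,200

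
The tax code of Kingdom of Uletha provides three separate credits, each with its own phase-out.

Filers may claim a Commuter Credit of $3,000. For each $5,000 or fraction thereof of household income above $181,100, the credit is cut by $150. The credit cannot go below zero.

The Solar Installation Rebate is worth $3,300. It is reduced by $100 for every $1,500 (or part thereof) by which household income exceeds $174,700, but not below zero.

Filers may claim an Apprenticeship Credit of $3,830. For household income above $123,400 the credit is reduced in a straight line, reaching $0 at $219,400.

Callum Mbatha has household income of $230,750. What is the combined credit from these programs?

Commuter Credit: income exceeds $181,100 by $49,650, which is 10 full-or-partial $5,000 increments; reduction = 10 × $150 = $1,500, leaving $1,500.
Solar Installation Rebate: income exceeds $174,700 by $56,050 → 38 increments × $100 = $3,800 ≥ base, so the credit is $0.
Apprenticeship Credit: $230,750 is at or above $219,400, so the credit is $0.
Total: $1,500 + $0 + $0 = $1,500.

$1,500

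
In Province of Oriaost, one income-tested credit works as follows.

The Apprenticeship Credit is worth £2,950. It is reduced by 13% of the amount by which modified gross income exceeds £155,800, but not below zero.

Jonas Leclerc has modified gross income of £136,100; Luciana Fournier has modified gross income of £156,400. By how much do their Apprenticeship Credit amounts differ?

Jonas (£136,100): Apprenticeship Credit: £136,100 is at or below the £155,800 threshold, so the full £2,950 applies.
Luciana (£156,400): Apprenticeship Credit: 13% of the £600 excess over £155,800 is £78; credit = £2,950 − £78 = £2,872.
Difference: |£2,950 − £2,872| = £78.

£78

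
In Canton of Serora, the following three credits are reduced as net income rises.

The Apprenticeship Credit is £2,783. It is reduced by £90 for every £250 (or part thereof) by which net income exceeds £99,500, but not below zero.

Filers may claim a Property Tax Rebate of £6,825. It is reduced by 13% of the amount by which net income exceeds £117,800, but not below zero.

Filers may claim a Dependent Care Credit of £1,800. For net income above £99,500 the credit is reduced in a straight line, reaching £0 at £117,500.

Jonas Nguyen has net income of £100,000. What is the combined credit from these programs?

£11,178

Apprenticeship Credit: income exceeds £99,500 by £500, which is 2 full-or-partial £250 increments; reduction = 2 × £90 = £180, leaving £2,603.
Property Tax Rebate: £100,000 is at or below the £117,800 threshold, so the full £6,825 applies.
Dependent Care Credit: £100,000 is £500 into a £18,000 phase-out range, leaving 17,500/18,000 of the credit: £1,800 × 17,500/18,000 = £1,750.
Total: £2,603 + £6,825 + £1,750 = £11,178.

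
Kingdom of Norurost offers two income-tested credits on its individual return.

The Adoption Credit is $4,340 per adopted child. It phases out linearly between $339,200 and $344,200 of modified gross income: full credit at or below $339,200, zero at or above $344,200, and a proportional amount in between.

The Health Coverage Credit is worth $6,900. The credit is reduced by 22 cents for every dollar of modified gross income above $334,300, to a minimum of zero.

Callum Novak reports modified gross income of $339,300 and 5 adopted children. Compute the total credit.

$27,066

Adoption Credit: base = 5 × $4,340 = $21,700. $339,300 is $100 into a $5,000 phase-out range, leaving 4,900/5,000 of the credit: $21,700 × 4,900/5,000 = $21,266.
Health Coverage Credit: 22% of the $5,000 excess over $334,300 is $1,100; credit = $6,900 − $1,100 = $5,800.
Total: $21,266 + $5,800 = $27,066.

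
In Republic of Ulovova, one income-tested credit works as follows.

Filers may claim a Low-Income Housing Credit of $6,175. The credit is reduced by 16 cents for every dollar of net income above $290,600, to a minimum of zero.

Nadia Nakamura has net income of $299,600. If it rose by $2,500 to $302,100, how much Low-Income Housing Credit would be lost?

$400

At $299,600 — 16% of the $9,000 excess over $290,600 is $1,440; credit = $6,175 − $1,440 = $4,735.
At $302,100 — 16% of the $11,500 excess over $290,600 is $1,840; credit = $6,175 − $1,840 = $4,335.
Lost: $4,735 − $4,335 = $400.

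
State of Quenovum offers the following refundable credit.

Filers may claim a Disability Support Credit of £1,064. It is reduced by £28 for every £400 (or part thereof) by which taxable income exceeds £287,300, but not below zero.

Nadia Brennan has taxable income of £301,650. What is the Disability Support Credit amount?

Disability Support Credit: income exceeds £287,300 by £14,350, which is 36 full-or-partial £400 increments; reduction = 36 × £28 = £1,008, leaving £56.

£56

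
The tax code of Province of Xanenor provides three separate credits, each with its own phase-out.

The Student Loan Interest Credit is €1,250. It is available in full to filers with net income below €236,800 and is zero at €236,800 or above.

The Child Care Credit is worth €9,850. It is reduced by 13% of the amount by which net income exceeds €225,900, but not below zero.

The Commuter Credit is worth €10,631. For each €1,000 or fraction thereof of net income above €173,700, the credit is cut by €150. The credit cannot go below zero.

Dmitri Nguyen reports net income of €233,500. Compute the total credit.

Student Loan Interest Credit: €233,500 is below the €236,800 cutoff, so the full €1,250 applies.
Child Care Credit: 13% of the €7,600 excess over €225,900 is €988; credit = €9,850 − €988 = €8,862.
Commuter Credit: income exceeds €173,700 by €59,800, which is 60 full-or-partial €1,000 increments; reduction = 60 × €150 = €9,000, leaving €1,631.
Total: €1,250 + €8,862 + €1,631 = €11,743.

€11,743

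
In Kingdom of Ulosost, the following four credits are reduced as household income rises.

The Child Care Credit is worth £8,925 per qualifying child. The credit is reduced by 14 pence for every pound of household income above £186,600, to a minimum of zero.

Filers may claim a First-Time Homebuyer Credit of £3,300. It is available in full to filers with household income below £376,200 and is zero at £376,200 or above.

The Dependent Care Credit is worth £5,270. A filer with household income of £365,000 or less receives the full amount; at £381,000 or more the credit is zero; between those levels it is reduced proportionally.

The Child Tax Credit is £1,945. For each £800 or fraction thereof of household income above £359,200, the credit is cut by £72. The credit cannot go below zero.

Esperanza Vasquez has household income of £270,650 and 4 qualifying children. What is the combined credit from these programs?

Child Care Credit: base = 4 × £8,925 = £35,700. 14% of the £84,050 excess over £186,600 is £11,767; credit = £35,700 − £11,767 = £23,933.
First-Time Homebuyer Credit: £270,650 is below the £376,200 cutoff, so the full £3,300 applies.
Dependent Care Credit: £270,650 is at or below the £365,000 threshold, so the full £5,270 applies.
Child Tax Credit: £270,650 is at or below the £359,200 threshold, so the full £1,945 applies.
Total: £23,933 + £3,300 + £5,270 + £1,945 = £34,448.

£34,448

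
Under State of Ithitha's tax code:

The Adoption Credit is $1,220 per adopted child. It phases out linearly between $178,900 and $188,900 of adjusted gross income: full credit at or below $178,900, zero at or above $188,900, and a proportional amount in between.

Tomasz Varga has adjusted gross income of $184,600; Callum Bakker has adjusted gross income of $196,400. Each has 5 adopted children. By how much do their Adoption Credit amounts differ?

Tomasz ($184,600): Adoption Credit: base = 5 × $1,220 = $6,100. $184,600 is $5,700 into a $10,000 phase-out range, leaving 4,300/10,000 of the credit: $6,100 × 4,300/10,000 = $2,623.
Callum ($196,400): Adoption Credit: base = 5 × $1,220 = $6,100. $196,400 is at or above $188,900, so the credit is $0.
Difference: |$2,623 − $0| = $2,623.

$2,623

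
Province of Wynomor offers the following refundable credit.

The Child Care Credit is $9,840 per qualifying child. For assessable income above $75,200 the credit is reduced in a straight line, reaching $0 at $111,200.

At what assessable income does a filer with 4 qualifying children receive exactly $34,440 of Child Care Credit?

$79,700

Full credit = 4 × $9,840 = $39,360.
$34,440 is 34,440/39,360 of the full $39,360, so 4,920/39,360 of the $36,000 range has been used: income = $75,200 + $36,000 × 4,920/39,360 = $79,700.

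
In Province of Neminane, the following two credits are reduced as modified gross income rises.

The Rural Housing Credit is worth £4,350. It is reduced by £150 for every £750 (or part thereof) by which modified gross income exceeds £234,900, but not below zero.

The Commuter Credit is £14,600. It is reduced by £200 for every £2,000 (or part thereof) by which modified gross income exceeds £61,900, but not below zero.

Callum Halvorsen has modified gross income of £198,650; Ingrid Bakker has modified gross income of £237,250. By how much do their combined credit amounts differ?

Callum (£198,650): Rural Housing Credit: £198,650 is at or below the £234,900 threshold, so the full £4,350 applies. Commuter Credit: income exceeds £61,900 by £136,750, which is 69 full-or-partial £2,000 increments; reduction = 69 × £200 = £13,800, leaving £800. total £4,350 + £800 = £5,150
Ingrid (£237,250): Rural Housing Credit: income exceeds £234,900 by £2,350, which is 4 full-or-partial £750 increments; reduction = 4 × £150 = £600, leaving £3,750. Commuter Credit: income exceeds £61,900 by £175,350 → 88 increments × £200 = £17,600 ≥ base, so the credit is £0. total £3,750 + £0 = £3,750
Difference: |£5,150 − £3,750| = £1,400.

£1,400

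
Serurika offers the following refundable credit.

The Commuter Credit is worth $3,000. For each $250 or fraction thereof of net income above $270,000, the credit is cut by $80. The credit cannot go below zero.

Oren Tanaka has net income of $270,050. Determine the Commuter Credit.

$2,920

Commuter Credit: income exceeds $270,000 by $50, which is 1 full-or-partial $250 increment; reduction = 1 × $80 = $80, leaving $2,920.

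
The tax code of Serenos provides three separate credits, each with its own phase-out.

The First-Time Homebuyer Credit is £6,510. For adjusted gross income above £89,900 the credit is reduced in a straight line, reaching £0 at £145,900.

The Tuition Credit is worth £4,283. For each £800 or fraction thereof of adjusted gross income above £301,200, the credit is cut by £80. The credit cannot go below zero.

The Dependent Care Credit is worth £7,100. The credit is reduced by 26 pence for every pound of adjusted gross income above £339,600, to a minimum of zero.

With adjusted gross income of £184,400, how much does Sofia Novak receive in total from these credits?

First-Time Homebuyer Credit: £184,400 is at or above £145,900, so the credit is £0.
Tuition Credit: £184,400 is at or below the £301,200 threshold, so the full £4,283 applies.
Dependent Care Credit: £184,400 is at or below the £339,600 threshold, so the full £7,100 applies.
Total: £0 + £4,283 + £7,100 = £11,383.

£11,383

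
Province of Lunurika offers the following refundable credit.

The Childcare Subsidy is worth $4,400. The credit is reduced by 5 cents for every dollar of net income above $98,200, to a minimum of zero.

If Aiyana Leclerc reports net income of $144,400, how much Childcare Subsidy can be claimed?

$2,090

Childcare Subsidy: 5% of the $46,200 excess over $98,200 is $2,310; credit = $4,400 − $2,310 = $2,090.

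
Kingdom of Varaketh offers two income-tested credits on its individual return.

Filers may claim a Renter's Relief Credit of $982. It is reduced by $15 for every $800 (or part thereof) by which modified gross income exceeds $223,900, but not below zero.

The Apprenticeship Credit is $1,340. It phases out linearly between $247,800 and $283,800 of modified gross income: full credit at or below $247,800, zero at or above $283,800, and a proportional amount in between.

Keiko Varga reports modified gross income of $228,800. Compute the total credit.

$2,217

Renter's Relief Credit: income exceeds $223,900 by $4,900, which is 7 full-or-partial $800 increments; reduction = 7 × $15 = $105, leaving $877.
Apprenticeship Credit: $228,800 is at or below the $247,800 threshold, so the full $1,340 applies.
Total: $877 + $1,340 = $2,217.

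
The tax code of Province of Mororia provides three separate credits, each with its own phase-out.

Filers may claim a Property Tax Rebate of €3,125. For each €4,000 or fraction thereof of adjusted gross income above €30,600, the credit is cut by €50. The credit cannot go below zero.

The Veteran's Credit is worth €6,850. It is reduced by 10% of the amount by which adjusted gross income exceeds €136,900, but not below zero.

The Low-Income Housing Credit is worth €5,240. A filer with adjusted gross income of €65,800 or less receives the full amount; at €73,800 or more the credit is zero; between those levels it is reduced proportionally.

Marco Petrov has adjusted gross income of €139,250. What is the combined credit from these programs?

€8,340

Property Tax Rebate: income exceeds €30,600 by €108,650, which is 28 full-or-partial €4,000 increments; reduction = 28 × €50 = €1,400, leaving €1,725.
Veteran's Credit: 10% of the €2,350 excess over €136,900 is €235; credit = €6,850 − €235 = €6,615.
Low-Income Housing Credit: €139,250 is at or above €73,800, so the credit is €0.
Total: €1,725 + €6,615 + €0 = €8,340.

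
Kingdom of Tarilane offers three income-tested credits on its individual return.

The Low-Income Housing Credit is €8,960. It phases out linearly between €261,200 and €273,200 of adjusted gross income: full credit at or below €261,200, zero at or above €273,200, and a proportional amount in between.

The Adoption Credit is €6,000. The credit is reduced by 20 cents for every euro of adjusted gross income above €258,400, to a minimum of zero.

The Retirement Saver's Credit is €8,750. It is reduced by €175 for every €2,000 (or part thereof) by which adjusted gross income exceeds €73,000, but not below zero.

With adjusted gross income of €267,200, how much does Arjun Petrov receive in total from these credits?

Low-Income Housing Credit: €267,200 is €6,000 into a €12,000 phase-out range, leaving 6,000/12,000 of the credit: €8,960 × 6,000/12,000 = €4,480.
Adoption Credit: 20% of the €8,800 excess over €258,400 is €1,760; credit = €6,000 − €1,760 = €4,240.
Retirement Saver's Credit: income exceeds €73,000 by €194,200 → 98 increments × €175 = €17,150 ≥ base, so the credit is €0.
Total: €4,480 + €4,240 + €0 = €8,720.

€8,720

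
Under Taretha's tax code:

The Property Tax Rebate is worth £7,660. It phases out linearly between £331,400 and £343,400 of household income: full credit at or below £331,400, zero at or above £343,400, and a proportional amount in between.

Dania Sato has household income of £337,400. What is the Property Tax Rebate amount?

Property Tax Rebate: £337,400 is £6,000 into a £12,000 phase-out range, leaving 6,000/12,000 of the credit: £7,660 × 6,000/12,000 = £3,830.

£3,830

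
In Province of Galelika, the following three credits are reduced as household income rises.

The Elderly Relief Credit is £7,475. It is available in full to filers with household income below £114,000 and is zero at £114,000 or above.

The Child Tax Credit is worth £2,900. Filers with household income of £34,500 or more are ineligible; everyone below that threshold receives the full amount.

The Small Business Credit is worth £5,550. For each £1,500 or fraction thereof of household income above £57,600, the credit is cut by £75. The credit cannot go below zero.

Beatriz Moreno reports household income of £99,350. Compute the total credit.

£10,925

Elderly Relief Credit: £99,350 is below the £114,000 cutoff, so the full £7,475 applies.
Child Tax Credit: £99,350 meets or exceeds the £34,500 cutoff, so the credit is £0.
Small Business Credit: income exceeds £57,600 by £41,750, which is 28 full-or-partial £1,500 increments; reduction = 28 × £75 = £2,100, leaving £3,450.
Total: £7,475 + £0 + £3,450 = £10,925.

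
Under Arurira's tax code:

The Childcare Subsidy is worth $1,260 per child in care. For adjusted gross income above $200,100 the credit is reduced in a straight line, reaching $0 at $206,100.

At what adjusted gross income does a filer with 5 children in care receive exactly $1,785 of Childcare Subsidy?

Full credit = 5 × $1,260 = $6,300.
$1,785 is 1,785/6,300 of the full $6,300, so 4,515/6,300 of the $6,000 range has been used: income = $200,100 + $6,000 × 4,515/6,300 = $204,400.

$204,400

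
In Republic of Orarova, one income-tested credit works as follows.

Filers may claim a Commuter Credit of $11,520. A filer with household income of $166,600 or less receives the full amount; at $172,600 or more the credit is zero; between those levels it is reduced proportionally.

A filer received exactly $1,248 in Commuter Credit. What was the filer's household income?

$171,950

$1,248 is 1,248/11,520 of the full $11,520, so 10,272/11,520 of the $6,000 range has been used: income = $166,600 + $6,000 × 10,272/11,520 = $171,950.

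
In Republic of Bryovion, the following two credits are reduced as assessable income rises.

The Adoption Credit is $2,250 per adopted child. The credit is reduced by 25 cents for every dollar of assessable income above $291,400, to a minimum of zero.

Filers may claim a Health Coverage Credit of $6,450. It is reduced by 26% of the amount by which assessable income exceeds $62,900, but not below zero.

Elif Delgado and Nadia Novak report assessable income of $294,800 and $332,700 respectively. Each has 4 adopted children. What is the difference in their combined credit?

$8,150

Elif ($294,800): Adoption Credit: base = 4 × $2,250 = $9,000. 25% of the $3,400 excess over $291,400 is $850; credit = $9,000 − $850 = $8,150. Health Coverage Credit: 26% of the $231,900 excess over $62,900 is $60,294 ≥ base, so the credit is $0. total $8,150 + $0 = $8,150
Nadia ($332,700): Adoption Credit: base = 4 × $2,250 = $9,000. 25% of the $41,300 excess over $291,400 is $10,325 ≥ base, so the credit is $0. Health Coverage Credit: 26% of the $269,800 excess over $62,900 is $70,148 ≥ base, so the credit is $0. total $0 + $0 = $0
Difference: |$8,150 − $0| = $8,150.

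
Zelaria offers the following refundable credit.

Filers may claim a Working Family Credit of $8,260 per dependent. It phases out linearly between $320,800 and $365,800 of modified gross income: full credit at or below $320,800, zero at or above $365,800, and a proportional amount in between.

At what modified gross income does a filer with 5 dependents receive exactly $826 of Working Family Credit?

Full credit = 5 × $8,260 = $41,300.
$826 is 826/41,300 of the full $41,300, so 40,474/41,300 of the $45,000 range has been used: income = $320,800 + $45,000 × 40,474/41,300 = $364,900.

$364,900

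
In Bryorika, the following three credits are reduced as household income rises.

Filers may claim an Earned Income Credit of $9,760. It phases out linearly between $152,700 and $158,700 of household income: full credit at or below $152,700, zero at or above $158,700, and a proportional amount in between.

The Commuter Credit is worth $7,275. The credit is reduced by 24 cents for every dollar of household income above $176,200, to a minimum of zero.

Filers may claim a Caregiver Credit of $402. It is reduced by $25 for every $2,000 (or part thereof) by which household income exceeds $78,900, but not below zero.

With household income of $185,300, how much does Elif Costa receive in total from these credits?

Earned Income Credit: $185,300 is at or above $158,700, so the credit is $0.
Commuter Credit: 24% of the $9,100 excess over $176,200 is $2,184; credit = $7,275 − $2,184 = $5,091.
Caregiver Credit: income exceeds $78,900 by $106,400 → 54 increments × $25 = $1,350 ≥ base, so the credit is $0.
Total: $0 + $5,091 + $0 = $5,091.

$5,091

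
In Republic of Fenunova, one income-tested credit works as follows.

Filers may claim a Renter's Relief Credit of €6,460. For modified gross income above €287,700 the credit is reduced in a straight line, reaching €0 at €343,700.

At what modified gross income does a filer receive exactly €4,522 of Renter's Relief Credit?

€304,500

€4,522 is 4,522/6,460 of the full €6,460, so 1,938/6,460 of the €56,000 range has been used: income = €287,700 + €56,000 × 1,938/6,460 = €304,500.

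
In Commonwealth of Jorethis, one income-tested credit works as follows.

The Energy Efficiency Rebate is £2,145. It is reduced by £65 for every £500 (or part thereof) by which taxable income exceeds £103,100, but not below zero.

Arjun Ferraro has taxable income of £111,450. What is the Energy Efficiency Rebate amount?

£1,040

Energy Efficiency Rebate: income exceeds £103,100 by £8,350, which is 17 full-or-partial £500 increments; reduction = 17 × £65 = £1,105, leaving £1,040.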